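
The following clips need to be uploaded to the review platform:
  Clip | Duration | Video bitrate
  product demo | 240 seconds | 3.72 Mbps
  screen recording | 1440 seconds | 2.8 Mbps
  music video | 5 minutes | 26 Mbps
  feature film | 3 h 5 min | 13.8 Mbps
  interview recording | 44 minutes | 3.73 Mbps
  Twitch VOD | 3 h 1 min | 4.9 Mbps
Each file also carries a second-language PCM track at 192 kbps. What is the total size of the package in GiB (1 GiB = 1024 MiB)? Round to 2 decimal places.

Audio: 192 kbps = 0.192 Mbps.
product demo: 3.912 Mbps × 240 s = 938.9 Mb
screen recording: 2.992 Mbps × 1440 s = 4308.5 Mb
music video: 26.192 Mbps × 300 s = 7857.6 Mb
feature film: 13.992 Mbps × 11100 s = 155311.2 Mb
interview recording: 3.922 Mbps × 2640 s = 10354.1 Mb
Twitch VOD: 5.092 Mbps × 10860 s = 55299.1 Mb
Total: 234069.4 Mb = 29258.7 MB.
= 27.25 GiB.

27.25 GiB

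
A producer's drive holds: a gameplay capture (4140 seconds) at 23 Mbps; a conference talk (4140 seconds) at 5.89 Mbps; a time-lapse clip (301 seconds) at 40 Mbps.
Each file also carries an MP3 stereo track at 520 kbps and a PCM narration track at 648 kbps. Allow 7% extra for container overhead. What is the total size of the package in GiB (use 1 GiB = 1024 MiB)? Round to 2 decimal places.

17.65 GiB

Audio total: 520 + 648 = 1168 kbps = 1.168 Mbps.
gameplay capture: 24.168 Mbps × 4140 s × 1.07 = 107059.4 Mb
conference talk: 7.058 Mbps × 4140 s × 1.07 = 31265.5 Mb
time-lapse clip: 41.168 Mbps × 301 s × 1.07 = 13259.0 Mb
Total: 151583.9 Mb = 18948.0 MB.
= 17.65 GiB.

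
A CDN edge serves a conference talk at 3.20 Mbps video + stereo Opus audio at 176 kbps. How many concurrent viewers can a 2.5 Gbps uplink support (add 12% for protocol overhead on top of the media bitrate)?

Audio: 176 kbps = 0.176 Mbps.
Per-viewer media rate: 3.376 Mbps.
On the wire with 12% overhead: 3.781 Mbps.
2.5 Gbps = 2,500 Mbps; 2,500 / 3.781 = 661.18 → 661 viewers.

661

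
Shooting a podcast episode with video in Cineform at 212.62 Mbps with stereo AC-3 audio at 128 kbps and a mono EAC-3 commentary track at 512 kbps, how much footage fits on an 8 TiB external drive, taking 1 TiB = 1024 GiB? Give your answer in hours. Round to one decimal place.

91.7 hours

Audio total: 128 + 512 = 640 kbps = 0.640 Mbps.
Total bitrate: 212.62 + 0.640 = 213.260 Mbps.
Capacity: 8 TiB = 70,368,744 Mb.
Recording time: 70,368,744 / 213.260 = 329,967 s ≈ 91.7 hours.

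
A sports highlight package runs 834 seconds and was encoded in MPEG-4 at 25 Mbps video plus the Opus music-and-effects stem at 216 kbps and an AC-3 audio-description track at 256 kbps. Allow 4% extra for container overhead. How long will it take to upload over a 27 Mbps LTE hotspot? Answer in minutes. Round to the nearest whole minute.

14 minutes

Audio total: 216 + 256 = 472 kbps = 0.472 Mbps.
Total bitrate: 25.472 Mbps.
File: 25.472 Mbps × 834 s = 21243.6 Mb.
With 4% container overhead: ×1.04. → 22093.4 Mb.
At 27 Mbps: 22093.4 / 27 = 818.3 s ≈ 13.6 minutes.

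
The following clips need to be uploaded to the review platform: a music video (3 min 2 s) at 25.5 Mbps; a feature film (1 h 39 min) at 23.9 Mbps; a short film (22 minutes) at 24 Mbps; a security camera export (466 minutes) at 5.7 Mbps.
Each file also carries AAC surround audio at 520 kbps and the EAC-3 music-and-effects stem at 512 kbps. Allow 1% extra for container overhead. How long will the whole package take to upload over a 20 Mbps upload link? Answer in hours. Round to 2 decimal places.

Audio total: 520 + 512 = 1032 kbps = 1.032 Mbps.
music video: 26.532 Mbps × 182 s × 1.01 = 4877.1 Mb
feature film: 24.932 Mbps × 5940 s × 1.01 = 149577.0 Mb
short film: 25.032 Mbps × 1320 s × 1.01 = 33372.7 Mb
security camera export: 6.732 Mbps × 27960 s × 1.01 = 190109.0 Mb
Total: 377935.8 Mb = 47242.0 MB.
At 20 Mbps: 377935.8 / 20 = 18897 s ≈ 5.25 hours.

5.25 hours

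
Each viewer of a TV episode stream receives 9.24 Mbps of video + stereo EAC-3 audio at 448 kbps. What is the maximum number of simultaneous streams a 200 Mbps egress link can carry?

Audio: 448 kbps = 0.448 Mbps.
Per-viewer media rate: 9.688 Mbps.
200 Mbps = 200.0 Mbps; 200.0 / 9.688 = 20.64 → 20 viewers.

20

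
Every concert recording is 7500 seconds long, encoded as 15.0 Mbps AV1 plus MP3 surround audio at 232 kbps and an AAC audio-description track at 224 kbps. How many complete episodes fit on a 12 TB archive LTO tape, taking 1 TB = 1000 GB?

828

Audio total: 232 + 224 = 456 kbps = 0.456 Mbps.
Total bitrate: 15.456 Mbps.
Per item: 15.456 Mbps × 7500 s = 115,920 Mb = 14,490 MB.
Capacity: 12 TB = 96,000,000 Mb; 828.16 items → 828 complete.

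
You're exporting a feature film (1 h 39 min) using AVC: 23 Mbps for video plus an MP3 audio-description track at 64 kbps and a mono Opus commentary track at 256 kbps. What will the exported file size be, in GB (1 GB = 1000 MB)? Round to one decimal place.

17.3 GB

1 h 39 min = 99 min = 5940 s
Audio total: 64 + 256 = 320 kbps = 0.320 Mbps.
Total bitrate: 23 + 0.320 = 23.320 Mbps.
Stream data: 23.320 Mbps × 5940 s = 138520.8 Mb.
138,521 Mb ÷ 8 = 17,315 MB → 17.32 GB.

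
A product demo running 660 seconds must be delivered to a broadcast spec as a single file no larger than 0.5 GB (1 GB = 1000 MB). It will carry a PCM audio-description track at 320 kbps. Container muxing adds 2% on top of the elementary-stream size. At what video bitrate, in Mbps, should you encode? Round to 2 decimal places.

Budget: 0.5 GB = 4000.0 Mb.
Stream payload after overhead: 4000.0 / 1.02 = 3921.6 Mb.
Total bitrate budget: 3921.6 Mb / 660 s = 5.942 Mbps.
Audio: 320 kbps = 0.320 Mbps.
Video: 5.942 − 0.320 = 5.622 Mbps.

5.62 Mbps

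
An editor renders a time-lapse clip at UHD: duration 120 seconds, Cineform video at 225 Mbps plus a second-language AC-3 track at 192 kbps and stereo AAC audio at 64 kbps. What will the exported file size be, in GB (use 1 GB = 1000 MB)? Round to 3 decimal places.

Audio total: 192 + 64 = 256 kbps = 0.256 Mbps.
Total bitrate: 225 + 0.256 = 225.256 Mbps.
Stream data: 225.256 Mbps × 120 s = 27030.7 Mb.
27,031 Mb ÷ 8 = 3,379 MB → 3.379 GB.

3.379 GB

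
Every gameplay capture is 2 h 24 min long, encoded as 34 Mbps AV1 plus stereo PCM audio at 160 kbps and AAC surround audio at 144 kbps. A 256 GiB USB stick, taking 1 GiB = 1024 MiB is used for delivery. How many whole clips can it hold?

2 h 24 min = 144 min = 8640 s
Audio total: 160 + 144 = 304 kbps = 0.304 Mbps.
Total bitrate: 34.304 Mbps.
Per item: 34.304 Mbps × 8640 s = 296,387 Mb = 37,048 MB.
Capacity: 256 GiB = 2,199,023 Mb; 7.42 items → 7 complete.

7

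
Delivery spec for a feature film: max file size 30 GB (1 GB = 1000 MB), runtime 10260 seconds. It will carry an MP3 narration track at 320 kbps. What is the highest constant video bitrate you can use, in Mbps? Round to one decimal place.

Budget: 30 GB = 240000.0 Mb.
Total bitrate budget: 240000.0 Mb / 10260 s = 23.392 Mbps.
Audio: 320 kbps = 0.320 Mbps.
Video: 23.392 − 0.320 = 23.072 Mbps.

23.1 Mbps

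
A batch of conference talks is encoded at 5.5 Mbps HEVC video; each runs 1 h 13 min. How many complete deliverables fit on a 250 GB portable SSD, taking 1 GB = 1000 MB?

83

1 h 13 min = 73 min = 4380 s
Per item: 5.500 Mbps × 4380 s = 24,090 Mb = 3,011 MB.
Capacity: 250 GB = 2,000,000 Mb; 83.02 items → 83 complete.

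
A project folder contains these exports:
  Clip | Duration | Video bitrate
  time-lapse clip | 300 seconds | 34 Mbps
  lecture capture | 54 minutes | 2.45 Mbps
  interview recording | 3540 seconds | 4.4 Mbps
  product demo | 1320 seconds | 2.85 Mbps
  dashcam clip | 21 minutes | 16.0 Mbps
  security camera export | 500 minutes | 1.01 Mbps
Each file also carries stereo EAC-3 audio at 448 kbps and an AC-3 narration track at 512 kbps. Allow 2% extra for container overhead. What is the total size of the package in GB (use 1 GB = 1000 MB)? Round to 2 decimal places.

Audio total: 448 + 512 = 960 kbps = 0.960 Mbps.
time-lapse clip: 34.960 Mbps × 300 s × 1.02 = 10697.8 Mb
lecture capture: 3.410 Mbps × 3240 s × 1.02 = 11269.4 Mb
interview recording: 5.360 Mbps × 3540 s × 1.02 = 19353.9 Mb
product demo: 3.810 Mbps × 1320 s × 1.02 = 5129.8 Mb
dashcam clip: 16.960 Mbps × 1260 s × 1.02 = 21797.0 Mb
security camera export: 1.970 Mbps × 30000 s × 1.02 = 60282.0 Mb
Total: 128529.8 Mb = 16066.2 MB.
= 16.07 GB.

16.07 GB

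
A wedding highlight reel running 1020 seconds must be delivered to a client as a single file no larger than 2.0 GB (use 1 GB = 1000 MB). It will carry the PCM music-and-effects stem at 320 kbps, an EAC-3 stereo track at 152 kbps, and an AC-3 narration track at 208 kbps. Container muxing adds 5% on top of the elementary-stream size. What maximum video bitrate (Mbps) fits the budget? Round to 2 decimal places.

Budget: 2.0 GB = 16000.0 Mb.
Stream payload after overhead: 16000.0 / 1.05 = 15238.1 Mb.
Total bitrate budget: 15238.1 Mb / 1020 s = 14.939 Mbps.
Audio total: 320 + 152 + 208 = 680 kbps = 0.680 Mbps.
Video: 14.939 − 0.680 = 14.259 Mbps.

14.26 Mbps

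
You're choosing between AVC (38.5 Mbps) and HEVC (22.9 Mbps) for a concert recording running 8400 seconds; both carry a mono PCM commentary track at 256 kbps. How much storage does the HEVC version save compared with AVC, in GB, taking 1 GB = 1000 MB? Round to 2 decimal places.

Audio: 256 kbps = 0.256 Mbps.
AVC: 38.756 Mbps × 8400 s = 325550.4 Mb = 40.694 GB.
HEVC: 23.156 Mbps × 8400 s = 194510.4 Mb = 24.314 GB.
Saving: 40.694 − 24.314 = 16.380 GB.

16.38 GB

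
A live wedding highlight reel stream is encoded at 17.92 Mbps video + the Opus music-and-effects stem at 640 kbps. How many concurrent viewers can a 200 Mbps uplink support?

Audio: 640 kbps = 0.640 Mbps.
Per-viewer media rate: 18.560 Mbps.
200 Mbps = 200.0 Mbps; 200.0 / 18.560 = 10.78 → 10 viewers.

10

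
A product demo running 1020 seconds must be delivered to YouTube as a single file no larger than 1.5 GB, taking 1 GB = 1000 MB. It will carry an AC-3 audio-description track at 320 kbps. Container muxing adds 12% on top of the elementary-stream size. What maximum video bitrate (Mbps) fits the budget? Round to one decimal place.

10.2 Mbps

Budget: 1.5 GB = 12000.0 Mb.
Stream payload after overhead: 12000.0 / 1.12 = 10714.3 Mb.
Total bitrate budget: 10714.3 Mb / 1020 s = 10.504 Mbps.
Audio: 320 kbps = 0.320 Mbps.
Video: 10.504 − 0.320 = 10.184 Mbps.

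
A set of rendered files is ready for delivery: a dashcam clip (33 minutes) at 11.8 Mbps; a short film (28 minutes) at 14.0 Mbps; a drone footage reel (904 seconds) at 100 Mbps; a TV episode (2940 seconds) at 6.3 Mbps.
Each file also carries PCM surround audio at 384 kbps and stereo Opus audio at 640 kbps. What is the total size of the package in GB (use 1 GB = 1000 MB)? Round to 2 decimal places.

20.44 GB

Audio total: 384 + 640 = 1024 kbps = 1.024 Mbps.
dashcam clip: 12.824 Mbps × 1980 s = 25391.5 Mb
short film: 15.024 Mbps × 1680 s = 25240.3 Mb
drone footage reel: 101.024 Mbps × 904 s = 91325.7 Mb
TV episode: 7.324 Mbps × 2940 s = 21532.6 Mb
Total: 163490.1 Mb = 20436.3 MB.
= 20.44 GB.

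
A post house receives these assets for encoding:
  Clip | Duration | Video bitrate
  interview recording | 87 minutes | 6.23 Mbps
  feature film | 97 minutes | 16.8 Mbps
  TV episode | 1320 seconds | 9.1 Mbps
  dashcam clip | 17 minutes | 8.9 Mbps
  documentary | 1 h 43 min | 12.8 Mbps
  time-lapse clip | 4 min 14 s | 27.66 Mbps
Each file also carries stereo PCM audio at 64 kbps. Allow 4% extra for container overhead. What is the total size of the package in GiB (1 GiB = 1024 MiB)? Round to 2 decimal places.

28.91 GiB

Audio: 64 kbps = 0.064 Mbps.
interview recording: 6.294 Mbps × 5220 s × 1.04 = 34168.9 Mb
feature film: 16.864 Mbps × 5820 s × 1.04 = 102074.4 Mb
TV episode: 9.164 Mbps × 1320 s × 1.04 = 12580.3 Mb
dashcam clip: 8.964 Mbps × 1020 s × 1.04 = 9509.0 Mb
documentary: 12.864 Mbps × 6180 s × 1.04 = 82679.5 Mb
time-lapse clip: 27.724 Mbps × 254 s × 1.04 = 7323.6 Mb
Total: 248335.7 Mb = 31042.0 MB.
= 28.91 GiB.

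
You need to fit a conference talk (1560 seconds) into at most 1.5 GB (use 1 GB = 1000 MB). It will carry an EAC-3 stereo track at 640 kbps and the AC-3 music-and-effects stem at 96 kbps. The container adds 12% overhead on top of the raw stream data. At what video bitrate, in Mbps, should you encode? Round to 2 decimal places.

Budget: 1.5 GB = 12000.0 Mb.
Stream payload after overhead: 12000.0 / 1.12 = 10714.3 Mb.
Total bitrate budget: 10714.3 Mb / 1560 s = 6.868 Mbps.
Audio total: 640 + 96 = 736 kbps = 0.736 Mbps.
Video: 6.868 − 0.736 = 6.132 Mbps.

6.13 Mbps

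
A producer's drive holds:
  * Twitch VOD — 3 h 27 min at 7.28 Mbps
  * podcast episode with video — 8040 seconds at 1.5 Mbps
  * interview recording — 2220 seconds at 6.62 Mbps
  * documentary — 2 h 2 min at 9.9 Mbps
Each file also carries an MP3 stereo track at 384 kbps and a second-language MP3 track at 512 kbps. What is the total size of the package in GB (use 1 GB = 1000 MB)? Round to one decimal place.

Audio total: 384 + 512 = 896 kbps = 0.896 Mbps.
Twitch VOD: 8.176 Mbps × 12420 s = 101545.9 Mb
podcast episode with video: 2.396 Mbps × 8040 s = 19263.8 Mb
interview recording: 7.516 Mbps × 2220 s = 16685.5 Mb
documentary: 10.796 Mbps × 7320 s = 79026.7 Mb
Total: 216522.0 Mb = 27065.2 MB.
= 27.07 GB.

27.1 GB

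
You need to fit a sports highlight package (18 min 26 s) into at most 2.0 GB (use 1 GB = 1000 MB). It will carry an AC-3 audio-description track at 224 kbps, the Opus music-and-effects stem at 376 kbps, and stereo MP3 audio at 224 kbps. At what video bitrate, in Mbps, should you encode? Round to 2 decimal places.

13.64 Mbps

Budget: 2.0 GB = 16000.0 Mb.
18 min 26 s = 1106 s
Total bitrate budget: 16000.0 Mb / 1106 s = 14.467 Mbps.
Audio total: 224 + 376 + 224 = 824 kbps = 0.824 Mbps.
Video: 14.467 − 0.824 = 13.643 Mbps.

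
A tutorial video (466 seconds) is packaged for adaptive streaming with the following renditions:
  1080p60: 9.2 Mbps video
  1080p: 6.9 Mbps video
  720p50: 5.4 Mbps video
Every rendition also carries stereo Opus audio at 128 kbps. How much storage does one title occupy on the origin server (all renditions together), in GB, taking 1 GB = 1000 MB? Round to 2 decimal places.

Audio: 128 kbps = 0.128 Mbps.
Sum of rendition bitrates: (9.2+0.128) + (6.9+0.128) + (5.4+0.128) = 21.884 Mbps.
× 466 s = 10,198 Mb = 1,275 MB = 1.275 GB.

1.27 GB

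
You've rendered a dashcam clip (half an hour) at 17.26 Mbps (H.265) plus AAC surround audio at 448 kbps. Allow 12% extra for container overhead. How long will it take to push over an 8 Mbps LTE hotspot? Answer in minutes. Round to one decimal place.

30 min = 1800 s
Audio: 448 kbps = 0.448 Mbps.
Total bitrate: 17.708 Mbps.
File: 17.708 Mbps × 1800 s = 31874.4 Mb.
With 12% container overhead: ×1.12. → 35699.3 Mb.
At 8 Mbps: 35699.3 / 8 = 4462.4 s ≈ 74.4 minutes.

74.4 minutes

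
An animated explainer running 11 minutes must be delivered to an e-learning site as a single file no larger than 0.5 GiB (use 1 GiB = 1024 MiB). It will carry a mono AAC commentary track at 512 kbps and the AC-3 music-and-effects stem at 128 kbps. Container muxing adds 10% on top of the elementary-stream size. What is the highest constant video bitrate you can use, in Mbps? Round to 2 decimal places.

5.28 Mbps

Budget: 0.5 GiB = 4295.0 Mb.
Stream payload after overhead: 4295.0 / 1.10 = 3904.5 Mb.
11 min = 660 s
Total bitrate budget: 3904.5 Mb / 660 s = 5.916 Mbps.
Audio total: 512 + 128 = 640 kbps = 0.640 Mbps.
Video: 5.916 − 0.640 = 5.276 Mbps.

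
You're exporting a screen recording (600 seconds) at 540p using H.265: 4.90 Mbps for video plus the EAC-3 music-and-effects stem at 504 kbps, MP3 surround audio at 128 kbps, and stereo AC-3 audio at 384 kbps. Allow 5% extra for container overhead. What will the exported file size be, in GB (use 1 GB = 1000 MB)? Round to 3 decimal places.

Audio total: 504 + 128 + 384 = 1016 kbps = 1.016 Mbps.
Total bitrate: 4.90 + 1.016 = 5.916 Mbps.
Stream data: 5.916 Mbps × 600 s = 3549.6 Mb.
With 5% container overhead: ×1.05.
3,727 Mb ÷ 8 = 465.9 MB → 0.4659 GB.

0.466 GB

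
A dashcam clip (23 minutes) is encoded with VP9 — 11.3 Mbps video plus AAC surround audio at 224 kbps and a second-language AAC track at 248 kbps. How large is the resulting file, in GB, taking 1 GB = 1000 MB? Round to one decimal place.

23 min = 1380 s
Audio total: 224 + 248 = 472 kbps = 0.472 Mbps.
Total bitrate: 11.3 + 0.472 = 11.772 Mbps.
Stream data: 11.772 Mbps × 1380 s = 16245.4 Mb.
16,245 Mb ÷ 8 = 2,031 MB → 2.031 GB.

2.0 GB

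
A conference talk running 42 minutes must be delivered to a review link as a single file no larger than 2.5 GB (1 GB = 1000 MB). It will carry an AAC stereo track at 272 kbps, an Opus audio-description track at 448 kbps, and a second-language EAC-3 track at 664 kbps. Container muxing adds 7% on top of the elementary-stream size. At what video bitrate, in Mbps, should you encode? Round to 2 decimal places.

Budget: 2.5 GB = 20000.0 Mb.
Stream payload after overhead: 20000.0 / 1.07 = 18691.6 Mb.
42 min = 2520 s
Total bitrate budget: 18691.6 Mb / 2520 s = 7.417 Mbps.
Audio total: 272 + 448 + 664 = 1384 kbps = 1.384 Mbps.
Video: 7.417 − 1.384 = 6.033 Mbps.

6.03 Mbps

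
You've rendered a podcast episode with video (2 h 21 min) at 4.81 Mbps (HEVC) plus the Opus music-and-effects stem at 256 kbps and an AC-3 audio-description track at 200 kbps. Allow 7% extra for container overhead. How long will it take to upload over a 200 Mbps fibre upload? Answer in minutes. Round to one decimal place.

2 h 21 min = 141 min = 8460 s
Audio total: 256 + 200 = 456 kbps = 0.456 Mbps.
Total bitrate: 5.266 Mbps.
File: 5.266 Mbps × 8460 s = 44550.4 Mb.
With 7% container overhead: ×1.07. → 47668.9 Mb.
At 200 Mbps: 47668.9 / 200 = 238.3 s ≈ 3.97 minutes.

4.0 minutes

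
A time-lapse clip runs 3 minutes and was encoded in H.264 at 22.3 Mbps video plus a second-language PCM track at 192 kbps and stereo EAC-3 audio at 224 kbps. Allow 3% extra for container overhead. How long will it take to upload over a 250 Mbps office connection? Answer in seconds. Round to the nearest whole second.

17 seconds

3 min = 180 s
Audio total: 192 + 224 = 416 kbps = 0.416 Mbps.
Total bitrate: 22.716 Mbps.
File: 22.716 Mbps × 180 s = 4088.9 Mb.
With 3% container overhead: ×1.03. → 4211.5 Mb.
At 250 Mbps: 4211.5 / 250 = 16.8 s ≈ 16.8 seconds.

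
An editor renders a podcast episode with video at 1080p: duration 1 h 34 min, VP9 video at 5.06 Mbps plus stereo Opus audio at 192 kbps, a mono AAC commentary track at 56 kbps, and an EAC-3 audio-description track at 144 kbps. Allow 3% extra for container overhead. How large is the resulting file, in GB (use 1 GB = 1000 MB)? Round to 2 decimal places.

1 h 34 min = 94 min = 5640 s
Audio total: 192 + 56 + 144 = 392 kbps = 0.392 Mbps.
Total bitrate: 5.06 + 0.392 = 5.452 Mbps.
Stream data: 5.452 Mbps × 5640 s = 30749.3 Mb.
With 3% container overhead: ×1.03.
31,672 Mb ÷ 8 = 3,959 MB → 3.959 GB.

3.96 GB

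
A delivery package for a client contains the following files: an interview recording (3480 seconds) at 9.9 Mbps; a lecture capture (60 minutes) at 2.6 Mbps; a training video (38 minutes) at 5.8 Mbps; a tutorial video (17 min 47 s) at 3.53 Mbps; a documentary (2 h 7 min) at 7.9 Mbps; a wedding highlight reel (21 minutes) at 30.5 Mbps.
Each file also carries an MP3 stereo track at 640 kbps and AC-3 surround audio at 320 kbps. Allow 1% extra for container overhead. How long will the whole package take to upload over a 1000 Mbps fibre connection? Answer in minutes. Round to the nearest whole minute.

Audio total: 640 + 320 = 960 kbps = 0.960 Mbps.
interview recording: 10.860 Mbps × 3480 s × 1.01 = 38170.7 Mb
lecture capture: 3.560 Mbps × 3600 s × 1.01 = 12944.2 Mb
training video: 6.760 Mbps × 2280 s × 1.01 = 15566.9 Mb
tutorial video: 4.490 Mbps × 1067 s × 1.01 = 4838.7 Mb
documentary: 8.860 Mbps × 7620 s × 1.01 = 68188.3 Mb
wedding highlight reel: 31.460 Mbps × 1260 s × 1.01 = 40036.0 Mb
Total: 179744.9 Mb = 22468.1 MB.
At 1000 Mbps: 179744.9 / 1000 = 180 s ≈ 3 minutes.

3 minutes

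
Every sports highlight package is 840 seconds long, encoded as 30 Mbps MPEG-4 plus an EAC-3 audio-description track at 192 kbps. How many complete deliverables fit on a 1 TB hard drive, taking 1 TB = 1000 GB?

315

Audio: 192 kbps = 0.192 Mbps.
Total bitrate: 30.192 Mbps.
Per item: 30.192 Mbps × 840 s = 25,361 Mb = 3,170 MB.
Capacity: 1 TB = 8,000,000 Mb; 315.44 items → 315 complete.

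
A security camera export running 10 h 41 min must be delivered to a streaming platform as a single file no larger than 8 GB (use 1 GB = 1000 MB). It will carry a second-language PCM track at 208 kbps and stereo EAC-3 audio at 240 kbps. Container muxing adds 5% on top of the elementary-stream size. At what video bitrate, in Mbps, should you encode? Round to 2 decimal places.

1.14 Mbps

Budget: 8 GB = 64000.0 Mb.
Stream payload after overhead: 64000.0 / 1.05 = 60952.4 Mb.
10 h 41 min = 641 min = 38460 s
Total bitrate budget: 60952.4 Mb / 38460 s = 1.585 Mbps.
Audio total: 208 + 240 = 448 kbps = 0.448 Mbps.
Video: 1.585 − 0.448 = 1.137 Mbps.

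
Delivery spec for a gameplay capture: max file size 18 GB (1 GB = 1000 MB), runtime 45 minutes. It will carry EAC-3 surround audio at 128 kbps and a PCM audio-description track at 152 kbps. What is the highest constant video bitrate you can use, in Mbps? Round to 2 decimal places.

Budget: 18 GB = 144000.0 Mb.
45 min = 2700 s
Total bitrate budget: 144000.0 Mb / 2700 s = 53.333 Mbps.
Audio total: 128 + 152 = 280 kbps = 0.280 Mbps.
Video: 53.333 − 0.280 = 53.053 Mbps.

53.05 Mbps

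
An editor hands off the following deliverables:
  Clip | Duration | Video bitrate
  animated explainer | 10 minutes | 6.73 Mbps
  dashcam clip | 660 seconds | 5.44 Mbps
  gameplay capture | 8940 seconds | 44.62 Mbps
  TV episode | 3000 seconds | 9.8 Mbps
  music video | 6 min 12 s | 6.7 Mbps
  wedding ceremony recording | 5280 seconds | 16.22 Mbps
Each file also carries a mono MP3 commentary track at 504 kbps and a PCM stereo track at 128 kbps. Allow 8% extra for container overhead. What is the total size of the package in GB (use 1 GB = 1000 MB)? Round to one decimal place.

Audio total: 504 + 128 = 632 kbps = 0.632 Mbps.
animated explainer: 7.362 Mbps × 600 s × 1.08 = 4770.6 Mb
dashcam clip: 6.072 Mbps × 660 s × 1.08 = 4328.1 Mb
gameplay capture: 45.252 Mbps × 8940 s × 1.08 = 436917.1 Mb
TV episode: 10.432 Mbps × 3000 s × 1.08 = 33799.7 Mb
music video: 7.332 Mbps × 372 s × 1.08 = 2945.7 Mb
wedding ceremony recording: 16.852 Mbps × 5280 s × 1.08 = 96096.8 Mb
Total: 578858.0 Mb = 72357.3 MB.
= 72.36 GB.

72.4 GB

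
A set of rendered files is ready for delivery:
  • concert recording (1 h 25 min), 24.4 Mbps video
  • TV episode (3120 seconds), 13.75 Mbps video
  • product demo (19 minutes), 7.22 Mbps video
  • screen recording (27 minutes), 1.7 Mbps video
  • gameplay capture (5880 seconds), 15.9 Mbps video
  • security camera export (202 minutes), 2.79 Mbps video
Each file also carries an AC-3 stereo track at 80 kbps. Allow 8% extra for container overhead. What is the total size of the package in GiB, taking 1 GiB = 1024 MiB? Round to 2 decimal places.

Audio: 80 kbps = 0.080 Mbps.
concert recording: 24.480 Mbps × 5100 s × 1.08 = 134835.8 Mb
TV episode: 13.830 Mbps × 3120 s × 1.08 = 46601.6 Mb
product demo: 7.300 Mbps × 1140 s × 1.08 = 8987.8 Mb
screen recording: 1.780 Mbps × 1620 s × 1.08 = 3114.3 Mb
gameplay capture: 15.980 Mbps × 5880 s × 1.08 = 101479.4 Mb
security camera export: 2.870 Mbps × 12120 s × 1.08 = 37567.2 Mb
Total: 332586.0 Mb = 41573.2 MB.
= 38.72 GiB.

38.72 GiB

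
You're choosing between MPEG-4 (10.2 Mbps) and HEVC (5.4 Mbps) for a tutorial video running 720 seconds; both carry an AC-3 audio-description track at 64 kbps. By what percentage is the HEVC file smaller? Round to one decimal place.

Audio: 64 kbps = 0.064 Mbps.
MPEG-4: 10.264 Mbps × 720 s = 7390.1 Mb = 0.924 GB.
HEVC: 5.464 Mbps × 720 s = 3934.1 Mb = 0.492 GB.
Reduction: (1 − 0.492/0.924) × 100 = 46.77%.

46.8%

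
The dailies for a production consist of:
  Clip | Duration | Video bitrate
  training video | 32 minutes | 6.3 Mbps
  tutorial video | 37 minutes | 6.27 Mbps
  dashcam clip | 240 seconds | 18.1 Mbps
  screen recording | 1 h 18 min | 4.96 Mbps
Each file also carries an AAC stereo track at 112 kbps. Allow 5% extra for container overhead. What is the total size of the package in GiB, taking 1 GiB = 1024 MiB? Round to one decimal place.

6.7 GiB

Audio: 112 kbps = 0.112 Mbps.
training video: 6.412 Mbps × 1920 s × 1.05 = 12926.6 Mb
tutorial video: 6.382 Mbps × 2220 s × 1.05 = 14876.4 Mb
dashcam clip: 18.212 Mbps × 240 s × 1.05 = 4589.4 Mb
screen recording: 5.072 Mbps × 4680 s × 1.05 = 24923.8 Mb
Total: 57316.3 Mb = 7164.5 MB.
= 6.672 GiB.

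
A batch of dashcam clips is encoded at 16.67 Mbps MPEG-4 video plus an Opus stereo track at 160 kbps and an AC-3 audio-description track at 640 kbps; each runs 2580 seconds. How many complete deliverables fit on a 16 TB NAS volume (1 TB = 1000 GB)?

2839

Audio total: 160 + 640 = 800 kbps = 0.800 Mbps.
Total bitrate: 17.470 Mbps.
Per item: 17.470 Mbps × 2580 s = 45,073 Mb = 5,634 MB.
Capacity: 16 TB = 128,000,000 Mb; 2839.86 items → 2839 complete.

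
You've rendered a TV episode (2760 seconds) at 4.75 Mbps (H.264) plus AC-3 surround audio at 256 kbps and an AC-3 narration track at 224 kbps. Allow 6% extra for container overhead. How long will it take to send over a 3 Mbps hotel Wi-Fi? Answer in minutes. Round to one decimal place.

85.0 minutes

Audio total: 256 + 224 = 480 kbps = 0.480 Mbps.
Total bitrate: 5.230 Mbps.
File: 5.230 Mbps × 2760 s = 14434.8 Mb.
With 6% container overhead: ×1.06. → 15300.9 Mb.
At 3 Mbps: 15300.9 / 3 = 5100.3 s ≈ 85 minutes.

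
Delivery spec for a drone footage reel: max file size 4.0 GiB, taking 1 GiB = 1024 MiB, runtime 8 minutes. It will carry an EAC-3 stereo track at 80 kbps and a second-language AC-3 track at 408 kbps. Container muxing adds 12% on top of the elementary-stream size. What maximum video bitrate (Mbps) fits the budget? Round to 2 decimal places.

63.43 Mbps

Budget: 4.0 GiB = 34359.7 Mb.
Stream payload after overhead: 34359.7 / 1.12 = 30678.3 Mb.
8 min = 480 s
Total bitrate budget: 30678.3 Mb / 480 s = 63.913 Mbps.
Audio total: 80 + 408 = 488 kbps = 0.488 Mbps.
Video: 63.913 − 0.488 = 63.425 Mbps.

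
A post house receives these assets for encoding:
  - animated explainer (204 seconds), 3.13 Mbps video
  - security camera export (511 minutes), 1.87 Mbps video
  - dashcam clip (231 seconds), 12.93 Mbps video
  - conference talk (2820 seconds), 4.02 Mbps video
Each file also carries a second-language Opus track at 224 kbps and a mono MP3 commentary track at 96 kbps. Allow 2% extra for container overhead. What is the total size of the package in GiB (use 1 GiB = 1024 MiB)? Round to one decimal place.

9.9 GiB

Audio total: 224 + 96 = 320 kbps = 0.320 Mbps.
animated explainer: 3.450 Mbps × 204 s × 1.02 = 717.9 Mb
security camera export: 2.190 Mbps × 30660 s × 1.02 = 68488.3 Mb
dashcam clip: 13.250 Mbps × 231 s × 1.02 = 3122.0 Mb
conference talk: 4.340 Mbps × 2820 s × 1.02 = 12483.6 Mb
Total: 84811.7 Mb = 10601.5 MB.
= 9.873 GiB.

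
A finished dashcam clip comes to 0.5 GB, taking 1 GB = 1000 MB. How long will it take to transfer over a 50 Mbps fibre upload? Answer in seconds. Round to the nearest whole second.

File: 0.5 GB = 4000.0 Mb.
At 50 Mbps: 4000.0 / 50 = 80.0 s ≈ 80 seconds.

80 seconds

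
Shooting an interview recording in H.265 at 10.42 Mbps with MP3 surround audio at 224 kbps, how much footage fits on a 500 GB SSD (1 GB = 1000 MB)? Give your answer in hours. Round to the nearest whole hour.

104 hours

Audio: 224 kbps = 0.224 Mbps.
Total bitrate: 10.42 + 0.224 = 10.644 Mbps.
Capacity: 500 GB = 4,000,000 Mb.
Recording time: 4,000,000 / 10.644 = 375,799 s ≈ 104 hours.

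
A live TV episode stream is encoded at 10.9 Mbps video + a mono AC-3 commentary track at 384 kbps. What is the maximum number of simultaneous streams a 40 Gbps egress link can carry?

3544

Audio: 384 kbps = 0.384 Mbps.
Per-viewer media rate: 11.284 Mbps.
40 Gbps = 40,000 Mbps; 40,000 / 11.284 = 3544.84 → 3544 viewers.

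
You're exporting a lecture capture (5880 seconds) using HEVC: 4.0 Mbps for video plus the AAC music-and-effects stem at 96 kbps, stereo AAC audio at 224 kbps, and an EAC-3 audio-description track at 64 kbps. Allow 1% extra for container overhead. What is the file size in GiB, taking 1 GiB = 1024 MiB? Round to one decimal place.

Audio total: 96 + 224 + 64 = 384 kbps = 0.384 Mbps.
Total bitrate: 4.0 + 0.384 = 4.384 Mbps.
Stream data: 4.384 Mbps × 5880 s = 25777.9 Mb.
With 1% container overhead: ×1.01.
26,036 Mb = 3,254,462,400 bytes ÷ 1,073,741,824 = 3.031 GiB.

3.0 GiB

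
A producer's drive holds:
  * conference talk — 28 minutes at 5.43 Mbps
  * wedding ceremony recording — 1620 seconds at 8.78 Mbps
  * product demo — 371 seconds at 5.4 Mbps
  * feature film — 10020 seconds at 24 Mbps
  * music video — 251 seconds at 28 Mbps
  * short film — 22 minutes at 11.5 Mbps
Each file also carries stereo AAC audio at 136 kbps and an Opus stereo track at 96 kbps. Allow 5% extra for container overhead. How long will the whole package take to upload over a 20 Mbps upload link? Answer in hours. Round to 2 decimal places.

Audio total: 136 + 96 = 232 kbps = 0.232 Mbps.
conference talk: 5.662 Mbps × 1680 s × 1.05 = 9987.8 Mb
wedding ceremony recording: 9.012 Mbps × 1620 s × 1.05 = 15329.4 Mb
product demo: 5.632 Mbps × 371 s × 1.05 = 2193.9 Mb
feature film: 24.232 Mbps × 10020 s × 1.05 = 254944.9 Mb
music video: 28.232 Mbps × 251 s × 1.05 = 7440.5 Mb
short film: 11.732 Mbps × 1320 s × 1.05 = 16260.6 Mb
Total: 306157.1 Mb = 38269.6 MB.
At 20 Mbps: 306157.1 / 20 = 15308 s ≈ 4.25 hours.

4.25 hours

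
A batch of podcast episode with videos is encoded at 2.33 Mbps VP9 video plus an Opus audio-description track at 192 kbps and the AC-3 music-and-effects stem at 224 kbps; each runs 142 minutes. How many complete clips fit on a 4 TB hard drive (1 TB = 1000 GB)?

1367

142 min = 8520 s
Audio total: 192 + 224 = 416 kbps = 0.416 Mbps.
Total bitrate: 2.746 Mbps.
Per item: 2.746 Mbps × 8520 s = 23,396 Mb = 2,924 MB.
Capacity: 4 TB = 32,000,000 Mb; 1367.76 items → 1367 complete.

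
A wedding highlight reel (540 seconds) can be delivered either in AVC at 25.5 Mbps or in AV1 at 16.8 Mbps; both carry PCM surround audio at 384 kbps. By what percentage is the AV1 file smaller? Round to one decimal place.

Audio: 384 kbps = 0.384 Mbps.
AVC: 25.884 Mbps × 540 s = 13977.4 Mb = 1.627 GiB.
AV1: 17.184 Mbps × 540 s = 9279.4 Mb = 1.080 GiB.
Reduction: (1 − 1.080/1.627) × 100 = 33.61%.

33.6%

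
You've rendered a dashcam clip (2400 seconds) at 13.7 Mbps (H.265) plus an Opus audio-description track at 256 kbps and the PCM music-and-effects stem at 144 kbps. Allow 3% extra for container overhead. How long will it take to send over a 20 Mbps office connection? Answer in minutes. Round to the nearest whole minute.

29 minutes

Audio total: 256 + 144 = 400 kbps = 0.400 Mbps.
Total bitrate: 14.100 Mbps.
File: 14.100 Mbps × 2400 s = 33840.0 Mb.
With 3% container overhead: ×1.03. → 34855.2 Mb.
At 20 Mbps: 34855.2 / 20 = 1742.8 s ≈ 29 minutes.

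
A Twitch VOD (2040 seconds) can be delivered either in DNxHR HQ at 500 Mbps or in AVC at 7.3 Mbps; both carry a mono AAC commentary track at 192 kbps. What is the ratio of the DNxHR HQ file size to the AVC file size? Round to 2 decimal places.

Audio: 192 kbps = 0.192 Mbps.
DNxHR HQ: 500.192 Mbps × 2040 s = 1020391.7 Mb = 118.789 GiB.
AVC: 7.492 Mbps × 2040 s = 15283.7 Mb = 1.779 GiB.
Ratio: 118.789 / 1.779 = 66.763.

66.76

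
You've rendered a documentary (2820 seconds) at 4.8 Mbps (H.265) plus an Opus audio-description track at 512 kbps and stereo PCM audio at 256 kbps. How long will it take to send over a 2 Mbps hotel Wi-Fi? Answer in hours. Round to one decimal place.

2.2 hours

Audio total: 512 + 256 = 768 kbps = 0.768 Mbps.
Total bitrate: 5.568 Mbps.
File: 5.568 Mbps × 2820 s = 15701.8 Mb.
At 2 Mbps: 15701.8 / 2 = 7850.9 s ≈ 2.18 hours.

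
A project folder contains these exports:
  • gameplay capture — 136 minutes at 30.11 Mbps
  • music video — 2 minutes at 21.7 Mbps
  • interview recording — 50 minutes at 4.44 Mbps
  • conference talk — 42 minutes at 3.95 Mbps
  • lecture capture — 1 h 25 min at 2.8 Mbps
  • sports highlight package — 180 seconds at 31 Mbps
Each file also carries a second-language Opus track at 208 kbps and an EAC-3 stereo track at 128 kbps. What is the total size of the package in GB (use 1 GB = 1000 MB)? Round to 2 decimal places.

Audio total: 208 + 128 = 336 kbps = 0.336 Mbps.
gameplay capture: 30.446 Mbps × 8160 s = 248439.4 Mb
music video: 22.036 Mbps × 120 s = 2644.3 Mb
interview recording: 4.776 Mbps × 3000 s = 14328.0 Mb
conference talk: 4.286 Mbps × 2520 s = 10800.7 Mb
lecture capture: 3.136 Mbps × 5100 s = 15993.6 Mb
sports highlight package: 31.336 Mbps × 180 s = 5640.5 Mb
Total: 297846.5 Mb = 37230.8 MB.
= 37.23 GB.

37.23 GB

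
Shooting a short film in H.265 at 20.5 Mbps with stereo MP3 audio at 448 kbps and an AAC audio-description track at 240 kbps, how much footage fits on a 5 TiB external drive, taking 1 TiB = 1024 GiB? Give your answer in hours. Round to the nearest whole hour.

577 hours

Audio total: 448 + 240 = 688 kbps = 0.688 Mbps.
Total bitrate: 20.5 + 0.688 = 21.188 Mbps.
Capacity: 5 TiB = 43,980,465 Mb.
Recording time: 43,980,465 / 21.188 = 2,075,725 s ≈ 577 hours.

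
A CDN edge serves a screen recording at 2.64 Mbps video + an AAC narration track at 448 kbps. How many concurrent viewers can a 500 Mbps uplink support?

Audio: 448 kbps = 0.448 Mbps.
Per-viewer media rate: 3.088 Mbps.
500 Mbps = 500.0 Mbps; 500.0 / 3.088 = 161.92 → 161 viewers.

161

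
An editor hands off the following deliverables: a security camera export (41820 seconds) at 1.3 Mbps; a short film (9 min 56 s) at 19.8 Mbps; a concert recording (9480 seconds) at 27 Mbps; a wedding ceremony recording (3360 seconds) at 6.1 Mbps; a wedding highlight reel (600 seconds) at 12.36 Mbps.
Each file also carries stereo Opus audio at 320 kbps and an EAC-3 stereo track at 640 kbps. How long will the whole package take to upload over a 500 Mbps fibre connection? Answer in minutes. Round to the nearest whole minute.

13 minutes

Audio total: 320 + 640 = 960 kbps = 0.960 Mbps.
security camera export: 2.260 Mbps × 41820 s = 94513.2 Mb
short film: 20.760 Mbps × 596 s = 12373.0 Mb
concert recording: 27.960 Mbps × 9480 s = 265060.8 Mb
wedding ceremony recording: 7.060 Mbps × 3360 s = 23721.6 Mb
wedding highlight reel: 13.320 Mbps × 600 s = 7992.0 Mb
Total: 403660.6 Mb = 50457.6 MB.
At 500 Mbps: 403660.6 / 500 = 807 s ≈ 13.5 minutes.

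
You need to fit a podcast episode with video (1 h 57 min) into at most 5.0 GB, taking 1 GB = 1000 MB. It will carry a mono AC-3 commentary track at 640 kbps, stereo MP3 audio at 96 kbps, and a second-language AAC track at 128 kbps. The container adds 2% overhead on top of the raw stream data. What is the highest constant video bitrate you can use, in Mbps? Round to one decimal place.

Budget: 5.0 GB = 40000.0 Mb.
Stream payload after overhead: 40000.0 / 1.02 = 39215.7 Mb.
1 h 57 min = 117 min = 7020 s
Total bitrate budget: 39215.7 Mb / 7020 s = 5.586 Mbps.
Audio total: 640 + 96 + 128 = 864 kbps = 0.864 Mbps.
Video: 5.586 − 0.864 = 4.722 Mbps.

4.7 Mbps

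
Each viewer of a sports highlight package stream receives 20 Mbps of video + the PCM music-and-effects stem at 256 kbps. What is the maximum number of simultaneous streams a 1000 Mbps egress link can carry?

Audio: 256 kbps = 0.256 Mbps.
Per-viewer media rate: 20.256 Mbps.
1000 Mbps = 1,000 Mbps; 1,000 / 20.256 = 49.37 → 49 viewers.

49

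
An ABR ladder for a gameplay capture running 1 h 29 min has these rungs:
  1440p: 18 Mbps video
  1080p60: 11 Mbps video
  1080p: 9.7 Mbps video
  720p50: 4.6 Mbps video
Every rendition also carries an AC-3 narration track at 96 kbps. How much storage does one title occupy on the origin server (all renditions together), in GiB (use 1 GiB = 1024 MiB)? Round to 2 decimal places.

1 h 29 min = 89 min = 5340 s
Audio: 96 kbps = 0.096 Mbps.
Sum of rendition bitrates: (18+0.096) + (11+0.096) + (9.7+0.096) + (4.6+0.096) = 43.684 Mbps.
× 5340 s = 233,273 Mb = 29,159 MB = 27.16 GiB.

27.16 GiB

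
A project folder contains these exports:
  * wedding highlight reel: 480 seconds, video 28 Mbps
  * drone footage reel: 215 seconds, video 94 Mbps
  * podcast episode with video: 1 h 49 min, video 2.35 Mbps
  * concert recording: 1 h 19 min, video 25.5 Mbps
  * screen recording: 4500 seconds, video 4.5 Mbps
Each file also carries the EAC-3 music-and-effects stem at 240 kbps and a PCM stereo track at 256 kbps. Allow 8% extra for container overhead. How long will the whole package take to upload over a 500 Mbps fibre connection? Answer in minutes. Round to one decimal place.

Audio total: 240 + 256 = 496 kbps = 0.496 Mbps.
wedding highlight reel: 28.496 Mbps × 480 s × 1.08 = 14772.3 Mb
drone footage reel: 94.496 Mbps × 215 s × 1.08 = 21942.0 Mb
podcast episode with video: 2.846 Mbps × 6540 s × 1.08 = 20101.9 Mb
concert recording: 25.996 Mbps × 4740 s × 1.08 = 133078.7 Mb
screen recording: 4.996 Mbps × 4500 s × 1.08 = 24280.6 Mb
Total: 214175.4 Mb = 26771.9 MB.
At 500 Mbps: 214175.4 / 500 = 428 s ≈ 7.14 minutes.

7.1 minutes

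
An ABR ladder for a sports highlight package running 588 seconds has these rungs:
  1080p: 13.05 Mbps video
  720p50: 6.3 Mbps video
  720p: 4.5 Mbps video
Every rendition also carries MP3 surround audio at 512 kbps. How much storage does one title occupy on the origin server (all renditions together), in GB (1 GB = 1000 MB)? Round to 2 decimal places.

1.87 GB

Audio: 512 kbps = 0.512 Mbps.
Sum of rendition bitrates: (13.05+0.512) + (6.3+0.512) + (4.5+0.512) = 25.386 Mbps.
× 588 s = 14,927 Mb = 1,866 MB = 1.866 GB.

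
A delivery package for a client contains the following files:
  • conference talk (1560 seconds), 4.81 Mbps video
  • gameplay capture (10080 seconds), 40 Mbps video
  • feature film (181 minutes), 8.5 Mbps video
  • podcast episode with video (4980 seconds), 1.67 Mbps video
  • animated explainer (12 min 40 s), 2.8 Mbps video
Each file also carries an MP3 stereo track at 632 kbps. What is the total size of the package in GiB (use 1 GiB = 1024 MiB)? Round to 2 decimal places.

Audio: 632 kbps = 0.632 Mbps.
conference talk: 5.442 Mbps × 1560 s = 8489.5 Mb
gameplay capture: 40.632 Mbps × 10080 s = 409570.6 Mb
feature film: 9.132 Mbps × 10860 s = 99173.5 Mb
podcast episode with video: 2.302 Mbps × 4980 s = 11464.0 Mb
animated explainer: 3.432 Mbps × 760 s = 2608.3 Mb
Total: 531305.9 Mb = 66413.2 MB.
= 61.85 GiB.

61.85 GiB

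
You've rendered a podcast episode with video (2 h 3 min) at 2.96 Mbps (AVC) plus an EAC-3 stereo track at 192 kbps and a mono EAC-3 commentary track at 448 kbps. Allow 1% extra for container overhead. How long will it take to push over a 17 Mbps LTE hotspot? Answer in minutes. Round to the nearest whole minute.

26 minutes

2 h 3 min = 123 min = 7380 s
Audio total: 192 + 448 = 640 kbps = 0.640 Mbps.
Total bitrate: 3.600 Mbps.
File: 3.600 Mbps × 7380 s = 26568.0 Mb.
With 1% container overhead: ×1.01. → 26833.7 Mb.
At 17 Mbps: 26833.7 / 17 = 1578.5 s ≈ 26.3 minutes.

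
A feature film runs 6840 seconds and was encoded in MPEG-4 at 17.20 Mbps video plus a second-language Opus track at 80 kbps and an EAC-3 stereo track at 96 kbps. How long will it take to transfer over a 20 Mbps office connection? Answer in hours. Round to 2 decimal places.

Audio total: 80 + 96 = 176 kbps = 0.176 Mbps.
Total bitrate: 17.376 Mbps.
File: 17.376 Mbps × 6840 s = 118851.8 Mb.
At 20 Mbps: 118851.8 / 20 = 5942.6 s ≈ 1.65 hours.

1.65 hours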